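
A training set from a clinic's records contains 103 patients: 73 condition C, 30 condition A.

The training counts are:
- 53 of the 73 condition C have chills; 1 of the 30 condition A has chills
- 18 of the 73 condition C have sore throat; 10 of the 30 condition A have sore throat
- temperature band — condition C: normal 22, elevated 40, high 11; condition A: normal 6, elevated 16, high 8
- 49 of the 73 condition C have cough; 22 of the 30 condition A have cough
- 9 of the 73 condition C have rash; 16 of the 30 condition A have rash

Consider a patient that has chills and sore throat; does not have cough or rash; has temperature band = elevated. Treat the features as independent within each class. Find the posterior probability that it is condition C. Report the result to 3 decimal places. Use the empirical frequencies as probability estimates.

0.989

condition C: (73/103) × (53/73) × (18/73) × (40/73) × (24/73) × (64/73) ≈ 0.0200388
condition A: (30/103) × (1/30) × (10/30) × (16/30) × (8/30) × (14/30) ≈ 0.000214791
P(condition C | x) = 0.0200388 / 0.020253591 ≈ 0.989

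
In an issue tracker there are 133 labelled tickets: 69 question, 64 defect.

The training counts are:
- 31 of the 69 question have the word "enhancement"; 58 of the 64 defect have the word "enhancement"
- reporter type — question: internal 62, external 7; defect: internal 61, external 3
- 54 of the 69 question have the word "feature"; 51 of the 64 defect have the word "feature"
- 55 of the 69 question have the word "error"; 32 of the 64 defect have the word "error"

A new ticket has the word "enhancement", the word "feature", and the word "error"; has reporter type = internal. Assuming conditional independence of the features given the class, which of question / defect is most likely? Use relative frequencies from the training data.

defect

question: (69/133) × (31/69) × (62/69) × (54/69) × (55/69) ≈ 0.13065
defect: (64/133) × (58/64) × (61/64) × (51/64) × (32/64) ≈ 0.16561
Highest score → defect.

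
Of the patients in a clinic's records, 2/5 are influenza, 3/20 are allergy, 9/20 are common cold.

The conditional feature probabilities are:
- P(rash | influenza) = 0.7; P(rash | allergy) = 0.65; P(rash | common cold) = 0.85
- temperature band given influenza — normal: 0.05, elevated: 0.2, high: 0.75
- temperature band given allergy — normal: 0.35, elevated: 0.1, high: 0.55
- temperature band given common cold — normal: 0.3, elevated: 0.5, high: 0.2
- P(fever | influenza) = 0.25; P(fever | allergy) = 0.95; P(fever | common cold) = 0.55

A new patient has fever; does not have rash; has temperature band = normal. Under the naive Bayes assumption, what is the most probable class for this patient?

allergy

influenza: 0.4 × (1−0.7) × 0.05 × 0.25 = 0.0015
allergy: 0.15 × (1−0.65) × 0.35 × 0.95 = 0.01745625
common cold: 0.45 × (1−0.85) × 0.3 × 0.55 = 0.0111375
Highest score → allergy.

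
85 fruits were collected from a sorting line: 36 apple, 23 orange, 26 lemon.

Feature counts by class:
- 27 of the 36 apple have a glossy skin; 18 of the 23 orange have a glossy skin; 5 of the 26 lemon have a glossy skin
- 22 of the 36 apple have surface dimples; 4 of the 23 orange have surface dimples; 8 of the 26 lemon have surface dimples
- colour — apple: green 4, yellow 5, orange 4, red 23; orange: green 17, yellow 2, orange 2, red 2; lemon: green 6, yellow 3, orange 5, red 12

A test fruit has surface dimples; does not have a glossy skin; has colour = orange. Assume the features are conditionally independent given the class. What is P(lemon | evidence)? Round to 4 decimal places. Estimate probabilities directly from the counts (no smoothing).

0.6441

apple: (36/85) × (9/36) × (22/36) × (4/36) ≈ 0.00718954
orange: (23/85) × (5/23) × (4/23) × (2/23) ≈ 0.000889581
lemon: (26/85) × (21/26) × (8/26) × (5/26) ≈ 0.0146189
P(lemon | x) = 0.0146189 / 0.022698021 ≈ 0.6441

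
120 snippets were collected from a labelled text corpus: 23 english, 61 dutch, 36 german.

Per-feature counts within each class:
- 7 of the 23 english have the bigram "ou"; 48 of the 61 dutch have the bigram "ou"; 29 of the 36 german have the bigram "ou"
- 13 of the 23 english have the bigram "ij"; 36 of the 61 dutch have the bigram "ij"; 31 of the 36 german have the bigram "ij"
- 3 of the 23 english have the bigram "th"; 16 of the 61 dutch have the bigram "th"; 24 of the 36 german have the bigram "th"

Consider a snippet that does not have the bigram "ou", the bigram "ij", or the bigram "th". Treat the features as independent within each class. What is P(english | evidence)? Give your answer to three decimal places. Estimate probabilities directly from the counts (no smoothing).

0.587

english: (23/120) × (16/23) × (10/23) × (20/23) ≈ 0.0504096
dutch: (61/120) × (13/61) × (25/61) × (45/61) ≈ 0.0327533
german: (36/120) × (7/36) × (5/36) × (12/36) ≈ 0.00270062
P(english | x) = 0.0504096 / 0.08586352 ≈ 0.587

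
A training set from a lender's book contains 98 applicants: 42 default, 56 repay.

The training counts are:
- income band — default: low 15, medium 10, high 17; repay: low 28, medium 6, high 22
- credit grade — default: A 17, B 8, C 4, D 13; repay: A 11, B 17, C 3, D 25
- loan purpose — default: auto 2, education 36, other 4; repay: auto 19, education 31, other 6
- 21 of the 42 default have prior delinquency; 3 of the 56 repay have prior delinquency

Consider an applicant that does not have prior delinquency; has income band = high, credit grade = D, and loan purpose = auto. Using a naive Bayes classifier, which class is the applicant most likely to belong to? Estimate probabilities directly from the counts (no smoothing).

default: (42/98) × (17/42) × (13/42) × (2/42) × (21/42) ≈ 0.0012784
repay: (56/98) × (22/56) × (25/56) × (19/56) × (53/56) ≈ 0.0321812
Highest score → repay.

repay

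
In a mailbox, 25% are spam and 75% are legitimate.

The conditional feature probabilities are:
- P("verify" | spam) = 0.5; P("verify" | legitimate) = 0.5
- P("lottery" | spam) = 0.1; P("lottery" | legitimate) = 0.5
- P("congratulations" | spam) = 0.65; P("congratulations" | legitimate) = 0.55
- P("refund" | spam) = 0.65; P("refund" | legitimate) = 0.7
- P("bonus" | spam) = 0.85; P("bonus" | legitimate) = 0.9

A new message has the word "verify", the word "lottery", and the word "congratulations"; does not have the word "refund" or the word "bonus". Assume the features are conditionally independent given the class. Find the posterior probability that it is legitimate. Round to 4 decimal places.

0.8788

spam: 0.25 × 0.5 × 0.1 × 0.65 × (1−0.65) × (1−0.85) = 0.0004265625
legitimate: 0.75 × 0.5 × 0.5 × 0.55 × (1−0.7) × (1−0.9) = 0.00309375
P(legitimate | x) = 0.00309375 / 0.0035203125 ≈ 0.8788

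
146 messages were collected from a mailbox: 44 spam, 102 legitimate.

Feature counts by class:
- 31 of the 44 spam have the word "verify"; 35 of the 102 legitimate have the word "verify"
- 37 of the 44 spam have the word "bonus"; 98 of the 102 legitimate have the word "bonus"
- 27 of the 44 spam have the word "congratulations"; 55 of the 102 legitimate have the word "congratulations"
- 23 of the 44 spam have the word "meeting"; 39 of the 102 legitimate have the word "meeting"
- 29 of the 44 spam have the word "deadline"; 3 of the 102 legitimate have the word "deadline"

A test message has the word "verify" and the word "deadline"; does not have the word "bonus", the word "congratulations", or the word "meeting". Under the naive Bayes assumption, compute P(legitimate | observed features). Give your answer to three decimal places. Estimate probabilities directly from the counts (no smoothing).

spam: (44/146) × (31/44) × (7/44) × (17/44) × (21/44) × (29/44) ≈ 0.00410547
legitimate: (102/146) × (35/102) × (4/102) × (47/102) × (63/102) × (3/102) ≈ 0.0000786926
P(legitimate | x) = 0.0000786926 / 0.0041841626 ≈ 0.019

0.019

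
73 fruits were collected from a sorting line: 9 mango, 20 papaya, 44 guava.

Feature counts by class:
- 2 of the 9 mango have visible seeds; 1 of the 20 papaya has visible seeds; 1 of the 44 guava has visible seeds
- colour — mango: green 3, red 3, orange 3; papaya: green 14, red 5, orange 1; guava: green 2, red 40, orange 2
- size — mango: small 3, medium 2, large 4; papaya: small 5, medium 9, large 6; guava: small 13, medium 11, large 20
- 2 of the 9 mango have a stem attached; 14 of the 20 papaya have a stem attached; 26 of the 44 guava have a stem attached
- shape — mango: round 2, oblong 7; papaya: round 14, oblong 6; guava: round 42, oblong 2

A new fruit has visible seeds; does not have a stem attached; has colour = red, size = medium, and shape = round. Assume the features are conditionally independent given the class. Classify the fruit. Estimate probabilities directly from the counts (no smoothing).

guava

mango: (9/73) × (2/9) × (3/9) × (2/9) × (7/9) × (2/9) ≈ 0.000350765
papaya: (20/73) × (1/20) × (5/20) × (9/20) × (6/20) × (14/20) ≈ 0.00032363
guava: (44/73) × (1/44) × (40/44) × (11/44) × (18/44) × (42/44) ≈ 0.00121574
Highest score → guava.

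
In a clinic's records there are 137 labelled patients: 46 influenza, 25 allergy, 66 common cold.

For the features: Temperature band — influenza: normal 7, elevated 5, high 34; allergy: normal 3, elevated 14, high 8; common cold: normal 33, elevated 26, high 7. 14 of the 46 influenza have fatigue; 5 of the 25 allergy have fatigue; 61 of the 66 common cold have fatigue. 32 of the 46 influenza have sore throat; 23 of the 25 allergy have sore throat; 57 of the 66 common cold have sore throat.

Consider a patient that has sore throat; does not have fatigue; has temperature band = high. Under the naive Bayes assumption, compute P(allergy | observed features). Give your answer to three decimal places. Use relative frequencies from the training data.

0.258

influenza: (46/137) × (34/46) × (32/46) × (32/46) ≈ 0.1201
allergy: (25/137) × (8/25) × (20/25) × (23/25) ≈ 0.0429781
common cold: (66/137) × (7/66) × (5/66) × (57/66) ≈ 0.00334299
P(allergy | x) = 0.0429781 / 0.16642109 ≈ 0.258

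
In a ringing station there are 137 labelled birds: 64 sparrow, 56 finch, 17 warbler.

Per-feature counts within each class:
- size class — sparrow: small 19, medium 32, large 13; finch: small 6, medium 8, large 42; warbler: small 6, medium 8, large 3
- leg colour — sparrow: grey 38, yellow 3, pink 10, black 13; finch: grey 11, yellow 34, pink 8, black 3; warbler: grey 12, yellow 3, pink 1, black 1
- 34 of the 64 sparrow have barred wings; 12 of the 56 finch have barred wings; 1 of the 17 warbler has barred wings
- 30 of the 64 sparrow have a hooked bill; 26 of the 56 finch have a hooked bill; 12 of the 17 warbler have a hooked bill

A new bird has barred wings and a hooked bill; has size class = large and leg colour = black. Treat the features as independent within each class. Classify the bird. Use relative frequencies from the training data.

sparrow

sparrow: (64/137) × (13/64) × (13/64) × (34/64) × (30/64) ≈ 0.00479984
finch: (56/137) × (42/56) × (3/56) × (12/56) × (26/56) ≈ 0.00163396
warbler: (17/137) × (3/17) × (1/17) × (1/17) × (12/17) ≈ 0.0000534854
Highest score → sparrow.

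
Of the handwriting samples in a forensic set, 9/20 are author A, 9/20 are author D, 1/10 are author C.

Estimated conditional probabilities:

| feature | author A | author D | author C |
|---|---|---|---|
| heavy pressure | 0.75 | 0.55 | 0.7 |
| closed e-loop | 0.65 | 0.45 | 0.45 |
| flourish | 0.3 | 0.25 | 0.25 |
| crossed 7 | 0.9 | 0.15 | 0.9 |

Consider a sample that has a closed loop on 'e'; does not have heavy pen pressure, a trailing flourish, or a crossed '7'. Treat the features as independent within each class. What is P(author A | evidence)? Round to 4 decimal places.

author A: 0.45 × (1−0.75) × 0.65 × (1−0.3) × (1−0.9) = 0.00511875
author D: 0.45 × (1−0.55) × 0.45 × (1−0.25) × (1−0.15) = 0.0580921875
author C: 0.1 × (1−0.7) × 0.45 × (1−0.25) × (1−0.9) = 0.0010125
P(author A | x) = 0.00511875 / 0.0642234375 ≈ 0.0797

0.0797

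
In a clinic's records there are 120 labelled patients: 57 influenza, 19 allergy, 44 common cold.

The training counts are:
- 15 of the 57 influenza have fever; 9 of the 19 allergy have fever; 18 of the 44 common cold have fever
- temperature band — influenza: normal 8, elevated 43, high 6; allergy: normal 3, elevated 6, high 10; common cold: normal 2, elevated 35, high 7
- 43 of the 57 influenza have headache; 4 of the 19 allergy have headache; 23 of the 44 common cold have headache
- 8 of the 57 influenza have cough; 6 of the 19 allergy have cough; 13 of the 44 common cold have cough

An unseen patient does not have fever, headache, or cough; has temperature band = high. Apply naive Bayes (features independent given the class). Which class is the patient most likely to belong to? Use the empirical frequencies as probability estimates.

influenza: (57/120) × (42/57) × (6/57) × (14/57) × (49/57) ≈ 0.00777891
allergy: (19/120) × (10/19) × (10/19) × (15/19) × (13/19) ≈ 0.0236915
common cold: (44/120) × (26/44) × (7/44) × (21/44) × (31/44) ≈ 0.0115908
Highest score → allergy.

allergy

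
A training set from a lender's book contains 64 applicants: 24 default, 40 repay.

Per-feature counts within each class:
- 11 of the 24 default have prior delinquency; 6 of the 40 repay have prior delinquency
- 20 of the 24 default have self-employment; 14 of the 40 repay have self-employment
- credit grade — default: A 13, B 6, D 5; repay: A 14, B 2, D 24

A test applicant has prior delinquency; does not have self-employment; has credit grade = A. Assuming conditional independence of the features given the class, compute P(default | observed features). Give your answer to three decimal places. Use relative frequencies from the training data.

default: (24/64) × (11/24) × (4/24) × (13/24) ≈ 0.0155165
repay: (40/64) × (6/40) × (26/40) × (14/40) = 0.021328125
P(default | x) = 0.0155165 / 0.036844625 ≈ 0.421

0.421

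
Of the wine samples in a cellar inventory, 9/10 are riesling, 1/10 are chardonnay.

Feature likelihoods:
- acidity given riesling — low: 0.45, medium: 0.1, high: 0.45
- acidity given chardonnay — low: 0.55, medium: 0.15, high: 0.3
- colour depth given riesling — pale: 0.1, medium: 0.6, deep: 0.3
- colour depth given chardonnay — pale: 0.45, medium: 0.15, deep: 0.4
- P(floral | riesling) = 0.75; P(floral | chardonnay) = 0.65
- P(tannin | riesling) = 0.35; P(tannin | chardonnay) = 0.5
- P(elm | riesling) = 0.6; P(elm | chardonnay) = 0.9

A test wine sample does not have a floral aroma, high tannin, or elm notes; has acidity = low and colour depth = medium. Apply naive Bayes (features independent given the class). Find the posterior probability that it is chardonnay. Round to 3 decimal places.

riesling: 0.9 × 0.45 × 0.6 × (1−0.75) × (1−0.35) × (1−0.6) = 0.015795
chardonnay: 0.1 × 0.55 × 0.15 × (1−0.65) × (1−0.5) × (1−0.9) = 0.000144375
P(chardonnay | x) = 0.000144375 / 0.015939375 ≈ 0.009

0.009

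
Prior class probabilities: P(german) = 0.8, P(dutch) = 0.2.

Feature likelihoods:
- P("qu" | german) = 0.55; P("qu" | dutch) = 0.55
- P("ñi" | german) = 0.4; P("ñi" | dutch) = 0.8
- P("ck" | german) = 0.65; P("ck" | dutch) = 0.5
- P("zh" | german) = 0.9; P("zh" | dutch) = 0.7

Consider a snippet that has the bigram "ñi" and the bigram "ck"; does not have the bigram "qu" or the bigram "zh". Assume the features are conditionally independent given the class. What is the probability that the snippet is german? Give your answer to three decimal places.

german: 0.8 × (1−0.55) × 0.4 × 0.65 × (1−0.9) = 0.00936
dutch: 0.2 × (1−0.55) × 0.8 × 0.5 × (1−0.7) = 0.0108
P(german | x) = 0.00936 / 0.02016 ≈ 0.464

0.464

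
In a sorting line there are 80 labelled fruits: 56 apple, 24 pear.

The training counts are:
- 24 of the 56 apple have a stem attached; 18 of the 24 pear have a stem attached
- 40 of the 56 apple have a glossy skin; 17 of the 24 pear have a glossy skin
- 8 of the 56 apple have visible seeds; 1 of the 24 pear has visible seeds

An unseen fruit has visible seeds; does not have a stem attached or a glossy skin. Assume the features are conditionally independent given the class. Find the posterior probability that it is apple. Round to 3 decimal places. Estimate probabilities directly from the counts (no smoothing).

apple: (56/80) × (32/56) × (16/56) × (8/56) ≈ 0.0163265
pear: (24/80) × (6/24) × (7/24) × (1/24) ≈ 0.000911458
P(apple | x) = 0.0163265 / 0.017237958 ≈ 0.947

0.947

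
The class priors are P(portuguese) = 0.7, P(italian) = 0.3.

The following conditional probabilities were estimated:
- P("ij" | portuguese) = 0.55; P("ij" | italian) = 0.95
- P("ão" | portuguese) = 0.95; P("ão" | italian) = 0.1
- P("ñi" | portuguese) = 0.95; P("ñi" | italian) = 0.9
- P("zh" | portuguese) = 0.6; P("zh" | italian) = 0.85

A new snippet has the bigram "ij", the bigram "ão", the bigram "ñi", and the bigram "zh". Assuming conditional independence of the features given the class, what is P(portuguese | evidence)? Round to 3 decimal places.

portuguese: 0.7 × 0.55 × 0.95 × 0.95 × 0.6 = 0.2084775
italian: 0.3 × 0.95 × 0.1 × 0.9 × 0.85 = 0.0218025
P(portuguese | x) = 0.2084775 / 0.23028 ≈ 0.905

0.905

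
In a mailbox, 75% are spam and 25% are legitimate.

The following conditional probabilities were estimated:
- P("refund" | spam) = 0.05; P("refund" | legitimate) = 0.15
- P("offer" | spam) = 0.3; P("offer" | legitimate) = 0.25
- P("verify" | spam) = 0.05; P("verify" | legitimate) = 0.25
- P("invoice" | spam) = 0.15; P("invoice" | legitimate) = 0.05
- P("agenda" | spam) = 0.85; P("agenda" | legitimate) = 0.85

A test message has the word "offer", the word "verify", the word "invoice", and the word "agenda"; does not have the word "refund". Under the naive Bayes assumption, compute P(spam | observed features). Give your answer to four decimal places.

0.7071

spam: 0.75 × (1−0.05) × 0.3 × 0.05 × 0.15 × 0.85 = 0.00136265625
legitimate: 0.25 × (1−0.15) × 0.25 × 0.25 × 0.05 × 0.85 = 0.000564453125
P(spam | x) = 0.00136265625 / 0.001927109375 ≈ 0.7071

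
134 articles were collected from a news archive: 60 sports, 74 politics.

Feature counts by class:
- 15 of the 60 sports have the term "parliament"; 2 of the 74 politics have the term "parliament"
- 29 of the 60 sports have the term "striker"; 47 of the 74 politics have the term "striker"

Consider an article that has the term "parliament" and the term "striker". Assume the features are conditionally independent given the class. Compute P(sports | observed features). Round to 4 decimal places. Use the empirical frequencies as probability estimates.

0.8509

sports: (60/134) × (15/60) × (29/60) ≈ 0.0541045
politics: (74/134) × (2/74) × (47/74) ≈ 0.00947963
P(sports | x) = 0.0541045 / 0.06358413 ≈ 0.8509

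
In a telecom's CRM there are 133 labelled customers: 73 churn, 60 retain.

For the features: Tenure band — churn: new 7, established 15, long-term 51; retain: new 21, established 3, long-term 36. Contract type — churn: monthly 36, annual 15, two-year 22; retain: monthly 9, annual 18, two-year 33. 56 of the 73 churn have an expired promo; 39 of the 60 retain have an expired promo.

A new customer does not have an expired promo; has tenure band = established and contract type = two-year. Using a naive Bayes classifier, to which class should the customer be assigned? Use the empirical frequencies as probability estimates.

churn

churn: (73/133) × (15/73) × (22/73) × (17/73) ≈ 0.00791527
retain: (60/133) × (3/60) × (33/60) × (21/60) ≈ 0.00434211
Highest score → churn.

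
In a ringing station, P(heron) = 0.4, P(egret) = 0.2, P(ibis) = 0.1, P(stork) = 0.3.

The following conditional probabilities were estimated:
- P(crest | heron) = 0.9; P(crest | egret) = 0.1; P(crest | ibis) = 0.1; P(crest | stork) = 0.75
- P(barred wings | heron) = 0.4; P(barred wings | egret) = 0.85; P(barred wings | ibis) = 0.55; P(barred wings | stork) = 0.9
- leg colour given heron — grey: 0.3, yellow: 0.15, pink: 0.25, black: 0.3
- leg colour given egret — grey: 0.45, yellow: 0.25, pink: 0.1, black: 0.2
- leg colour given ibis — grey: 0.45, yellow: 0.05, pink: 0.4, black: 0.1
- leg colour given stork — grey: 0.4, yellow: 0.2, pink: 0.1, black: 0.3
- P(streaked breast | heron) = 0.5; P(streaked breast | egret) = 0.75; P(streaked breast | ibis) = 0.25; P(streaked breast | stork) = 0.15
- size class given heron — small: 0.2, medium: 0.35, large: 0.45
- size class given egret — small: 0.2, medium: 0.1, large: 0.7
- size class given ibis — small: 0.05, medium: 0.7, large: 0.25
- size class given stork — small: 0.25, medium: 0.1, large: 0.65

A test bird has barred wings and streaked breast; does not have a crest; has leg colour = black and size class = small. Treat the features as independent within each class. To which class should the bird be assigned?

heron: 0.4 × (1−0.9) × 0.4 × 0.3 × 0.5 × 0.2 = 0.00048
egret: 0.2 × (1−0.1) × 0.85 × 0.2 × 0.75 × 0.2 = 0.00459
ibis: 0.1 × (1−0.1) × 0.55 × 0.1 × 0.25 × 0.05 = 0.000061875
stork: 0.3 × (1−0.75) × 0.9 × 0.3 × 0.15 × 0.25 = 0.000759375
Highest score → egret.

egret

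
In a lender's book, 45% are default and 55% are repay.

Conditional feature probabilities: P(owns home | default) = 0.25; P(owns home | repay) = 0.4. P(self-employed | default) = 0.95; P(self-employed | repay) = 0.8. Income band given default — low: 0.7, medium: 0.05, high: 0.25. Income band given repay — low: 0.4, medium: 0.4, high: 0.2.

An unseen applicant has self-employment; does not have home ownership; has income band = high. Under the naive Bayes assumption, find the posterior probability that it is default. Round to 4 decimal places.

0.6029

default: 0.45 × (1−0.25) × 0.95 × 0.25 = 0.08015625
repay: 0.55 × (1−0.4) × 0.8 × 0.2 = 0.0528
P(default | x) = 0.08015625 / 0.13295625 ≈ 0.6029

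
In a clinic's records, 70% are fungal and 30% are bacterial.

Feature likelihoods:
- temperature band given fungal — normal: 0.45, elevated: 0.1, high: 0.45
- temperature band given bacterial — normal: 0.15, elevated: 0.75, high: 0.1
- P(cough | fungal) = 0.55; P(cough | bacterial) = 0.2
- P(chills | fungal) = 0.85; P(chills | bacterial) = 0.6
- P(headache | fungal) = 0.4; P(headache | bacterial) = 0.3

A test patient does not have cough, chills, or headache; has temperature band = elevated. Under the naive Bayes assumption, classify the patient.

bacterial

fungal: 0.7 × 0.1 × (1−0.55) × (1−0.85) × (1−0.4) = 0.002835
bacterial: 0.3 × 0.75 × (1−0.2) × (1−0.6) × (1−0.3) = 0.0504
Highest score → bacterial.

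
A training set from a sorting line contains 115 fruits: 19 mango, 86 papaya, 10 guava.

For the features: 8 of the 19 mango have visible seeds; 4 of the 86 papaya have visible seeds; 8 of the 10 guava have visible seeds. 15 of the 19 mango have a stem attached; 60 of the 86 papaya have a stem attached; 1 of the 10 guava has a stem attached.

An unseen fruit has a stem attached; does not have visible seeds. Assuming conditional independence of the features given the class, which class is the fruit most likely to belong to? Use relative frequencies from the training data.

papaya

mango: (19/115) × (11/19) × (15/19) ≈ 0.0755149
papaya: (86/115) × (82/86) × (60/86) ≈ 0.497472
guava: (10/115) × (2/10) × (1/10) ≈ 0.00173913
Highest score → papaya.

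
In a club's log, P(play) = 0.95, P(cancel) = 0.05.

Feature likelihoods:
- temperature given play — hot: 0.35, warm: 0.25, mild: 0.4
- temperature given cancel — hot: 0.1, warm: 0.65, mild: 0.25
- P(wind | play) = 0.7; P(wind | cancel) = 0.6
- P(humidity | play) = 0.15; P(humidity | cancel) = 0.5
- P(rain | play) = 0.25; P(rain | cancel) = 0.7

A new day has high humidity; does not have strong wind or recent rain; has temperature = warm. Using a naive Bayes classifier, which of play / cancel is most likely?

play: 0.95 × 0.25 × (1−0.7) × 0.15 × (1−0.25) = 0.008015625
cancel: 0.05 × 0.65 × (1−0.6) × 0.5 × (1−0.7) = 0.00195
Highest score → play.

play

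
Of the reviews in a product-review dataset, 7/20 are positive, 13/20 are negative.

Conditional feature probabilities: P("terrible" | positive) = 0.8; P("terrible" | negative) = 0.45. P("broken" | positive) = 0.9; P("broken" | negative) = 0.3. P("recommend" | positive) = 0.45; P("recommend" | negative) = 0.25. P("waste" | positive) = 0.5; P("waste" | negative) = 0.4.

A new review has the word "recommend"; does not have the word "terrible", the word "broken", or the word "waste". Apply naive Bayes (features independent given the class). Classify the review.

negative

positive: 0.35 × (1−0.8) × (1−0.9) × 0.45 × (1−0.5) = 0.001575
negative: 0.65 × (1−0.45) × (1−0.3) × 0.25 × (1−0.4) = 0.0375375
Highest score → negative.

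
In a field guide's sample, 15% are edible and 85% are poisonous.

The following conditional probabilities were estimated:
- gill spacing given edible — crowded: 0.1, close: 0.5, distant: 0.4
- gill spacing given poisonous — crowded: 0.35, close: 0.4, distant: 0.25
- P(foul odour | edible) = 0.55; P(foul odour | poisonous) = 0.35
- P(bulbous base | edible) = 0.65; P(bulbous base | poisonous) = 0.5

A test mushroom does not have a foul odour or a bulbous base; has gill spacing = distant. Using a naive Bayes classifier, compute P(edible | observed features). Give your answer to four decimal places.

edible: 0.15 × 0.4 × (1−0.55) × (1−0.65) = 0.00945
poisonous: 0.85 × 0.25 × (1−0.35) × (1−0.5) = 0.0690625
P(edible | x) = 0.00945 / 0.0785125 ≈ 0.1204

0.1204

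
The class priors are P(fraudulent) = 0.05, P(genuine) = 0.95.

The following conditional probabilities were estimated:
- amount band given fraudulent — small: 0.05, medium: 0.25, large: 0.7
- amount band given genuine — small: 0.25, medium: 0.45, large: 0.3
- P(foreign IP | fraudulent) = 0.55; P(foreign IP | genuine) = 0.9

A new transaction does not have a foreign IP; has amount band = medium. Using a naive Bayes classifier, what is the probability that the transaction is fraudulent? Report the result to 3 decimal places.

0.116

fraudulent: 0.05 × 0.25 × (1−0.55) = 0.005625
genuine: 0.95 × 0.45 × (1−0.9) = 0.04275
P(fraudulent | x) = 0.005625 / 0.048375 ≈ 0.116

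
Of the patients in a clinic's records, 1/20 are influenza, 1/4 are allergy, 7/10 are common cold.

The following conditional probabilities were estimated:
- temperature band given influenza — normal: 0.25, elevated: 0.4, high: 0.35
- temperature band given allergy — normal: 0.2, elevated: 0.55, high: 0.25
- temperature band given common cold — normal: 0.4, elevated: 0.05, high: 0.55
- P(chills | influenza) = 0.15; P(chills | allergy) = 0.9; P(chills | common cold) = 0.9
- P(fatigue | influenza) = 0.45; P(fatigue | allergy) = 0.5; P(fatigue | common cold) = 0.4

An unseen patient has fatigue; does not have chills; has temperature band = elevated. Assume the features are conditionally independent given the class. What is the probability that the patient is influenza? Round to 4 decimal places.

0.4804

influenza: 0.05 × 0.4 × (1−0.15) × 0.45 = 0.00765
allergy: 0.25 × 0.55 × (1−0.9) × 0.5 = 0.006875
common cold: 0.7 × 0.05 × (1−0.9) × 0.4 = 0.0014
P(influenza | x) = 0.00765 / 0.015925 ≈ 0.4804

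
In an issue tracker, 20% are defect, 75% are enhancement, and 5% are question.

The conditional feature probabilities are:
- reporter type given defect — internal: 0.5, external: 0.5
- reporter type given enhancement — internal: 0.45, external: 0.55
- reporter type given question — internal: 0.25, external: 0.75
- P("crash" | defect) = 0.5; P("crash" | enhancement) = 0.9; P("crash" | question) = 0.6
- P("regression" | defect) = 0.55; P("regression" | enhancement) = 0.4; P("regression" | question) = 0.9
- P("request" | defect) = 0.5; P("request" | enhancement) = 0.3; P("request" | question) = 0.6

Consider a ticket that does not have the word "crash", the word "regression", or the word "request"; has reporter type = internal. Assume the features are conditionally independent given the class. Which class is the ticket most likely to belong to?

defect: 0.2 × 0.5 × (1−0.5) × (1−0.55) × (1−0.5) = 0.01125
enhancement: 0.75 × 0.45 × (1−0.9) × (1−0.4) × (1−0.3) = 0.014175
question: 0.05 × 0.25 × (1−0.6) × (1−0.9) × (1−0.6) = 0.0002
Highest score → enhancement.

enhancement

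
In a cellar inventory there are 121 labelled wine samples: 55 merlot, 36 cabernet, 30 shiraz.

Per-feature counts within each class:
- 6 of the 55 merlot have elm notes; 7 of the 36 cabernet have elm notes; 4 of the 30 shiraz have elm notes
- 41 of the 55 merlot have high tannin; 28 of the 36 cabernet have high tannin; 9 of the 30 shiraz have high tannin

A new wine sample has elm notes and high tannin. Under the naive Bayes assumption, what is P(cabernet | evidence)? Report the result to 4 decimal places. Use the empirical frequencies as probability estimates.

merlot: (55/121) × (6/55) × (41/55) ≈ 0.0369647
cabernet: (36/121) × (7/36) × (28/36) ≈ 0.0449954
shiraz: (30/121) × (4/30) × (9/30) ≈ 0.00991736
P(cabernet | x) = 0.0449954 / 0.09187746 ≈ 0.4897

0.4897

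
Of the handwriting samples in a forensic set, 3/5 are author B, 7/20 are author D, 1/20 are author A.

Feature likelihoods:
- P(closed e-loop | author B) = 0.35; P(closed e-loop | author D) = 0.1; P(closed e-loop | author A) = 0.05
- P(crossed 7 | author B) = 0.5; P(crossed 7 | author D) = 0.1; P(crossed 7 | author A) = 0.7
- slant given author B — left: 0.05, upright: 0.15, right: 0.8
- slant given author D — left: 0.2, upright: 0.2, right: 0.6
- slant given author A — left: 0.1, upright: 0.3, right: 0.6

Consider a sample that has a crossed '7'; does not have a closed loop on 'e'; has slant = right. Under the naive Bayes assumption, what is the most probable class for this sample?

author B: 0.6 × (1−0.35) × 0.5 × 0.8 = 0.156
author D: 0.35 × (1−0.1) × 0.1 × 0.6 = 0.0189
author A: 0.05 × (1−0.05) × 0.7 × 0.6 = 0.01995
Highest score → author B.

author B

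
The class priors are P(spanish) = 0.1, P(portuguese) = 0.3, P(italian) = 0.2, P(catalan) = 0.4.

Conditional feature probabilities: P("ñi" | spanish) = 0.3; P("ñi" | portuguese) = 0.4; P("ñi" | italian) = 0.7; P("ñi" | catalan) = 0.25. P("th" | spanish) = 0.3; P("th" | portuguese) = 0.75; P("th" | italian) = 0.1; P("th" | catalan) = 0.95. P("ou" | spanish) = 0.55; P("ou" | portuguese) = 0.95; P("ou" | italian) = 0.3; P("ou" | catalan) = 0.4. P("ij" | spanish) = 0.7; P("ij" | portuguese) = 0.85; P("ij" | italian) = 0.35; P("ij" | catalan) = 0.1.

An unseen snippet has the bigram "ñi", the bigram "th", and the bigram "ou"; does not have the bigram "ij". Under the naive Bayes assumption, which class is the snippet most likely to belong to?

catalan

spanish: 0.1 × 0.3 × 0.3 × 0.55 × (1−0.7) = 0.001485
portuguese: 0.3 × 0.4 × 0.75 × 0.95 × (1−0.85) = 0.012825
italian: 0.2 × 0.7 × 0.1 × 0.3 × (1−0.35) = 0.00273
catalan: 0.4 × 0.25 × 0.95 × 0.4 × (1−0.1) = 0.0342
Highest score → catalan.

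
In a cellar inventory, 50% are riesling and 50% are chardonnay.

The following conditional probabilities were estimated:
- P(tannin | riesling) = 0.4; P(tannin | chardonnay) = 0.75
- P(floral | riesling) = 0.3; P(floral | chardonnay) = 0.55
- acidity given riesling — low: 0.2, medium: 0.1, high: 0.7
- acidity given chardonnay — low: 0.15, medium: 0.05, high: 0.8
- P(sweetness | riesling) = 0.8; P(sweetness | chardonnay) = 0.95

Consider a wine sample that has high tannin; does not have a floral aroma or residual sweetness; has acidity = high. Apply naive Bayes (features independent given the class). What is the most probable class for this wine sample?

riesling

riesling: 0.5 × 0.4 × (1−0.3) × 0.7 × (1−0.8) = 0.0196
chardonnay: 0.5 × 0.75 × (1−0.55) × 0.8 × (1−0.95) = 0.00675
Highest score → riesling.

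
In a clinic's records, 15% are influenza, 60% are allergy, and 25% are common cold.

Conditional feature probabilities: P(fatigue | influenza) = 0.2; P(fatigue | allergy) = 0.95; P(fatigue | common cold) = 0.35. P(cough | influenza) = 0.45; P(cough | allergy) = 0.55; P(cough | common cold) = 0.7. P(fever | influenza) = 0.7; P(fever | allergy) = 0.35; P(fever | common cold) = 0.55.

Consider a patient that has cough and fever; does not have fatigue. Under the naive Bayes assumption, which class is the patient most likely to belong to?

influenza: 0.15 × (1−0.2) × 0.45 × 0.7 = 0.0378
allergy: 0.6 × (1−0.95) × 0.55 × 0.35 = 0.005775
common cold: 0.25 × (1−0.35) × 0.7 × 0.55 = 0.0625625
Highest score → common cold.

common cold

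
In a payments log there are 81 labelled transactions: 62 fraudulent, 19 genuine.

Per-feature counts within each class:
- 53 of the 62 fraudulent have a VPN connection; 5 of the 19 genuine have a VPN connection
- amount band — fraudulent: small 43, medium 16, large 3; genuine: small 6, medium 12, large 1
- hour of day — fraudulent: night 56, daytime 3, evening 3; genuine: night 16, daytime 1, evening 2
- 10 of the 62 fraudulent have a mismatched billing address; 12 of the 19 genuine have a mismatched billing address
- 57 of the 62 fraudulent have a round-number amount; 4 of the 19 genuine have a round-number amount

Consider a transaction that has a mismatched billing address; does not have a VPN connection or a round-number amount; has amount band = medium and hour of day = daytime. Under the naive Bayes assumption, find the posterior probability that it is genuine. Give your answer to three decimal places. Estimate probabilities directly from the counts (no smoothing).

0.994

fraudulent: (62/81) × (9/62) × (16/62) × (3/62) × (10/62) × (5/62) ≈ 0.0000180469
genuine: (19/81) × (14/19) × (12/19) × (1/19) × (12/19) × (15/19) ≈ 0.00286472
P(genuine | x) = 0.00286472 / 0.0028827669 ≈ 0.994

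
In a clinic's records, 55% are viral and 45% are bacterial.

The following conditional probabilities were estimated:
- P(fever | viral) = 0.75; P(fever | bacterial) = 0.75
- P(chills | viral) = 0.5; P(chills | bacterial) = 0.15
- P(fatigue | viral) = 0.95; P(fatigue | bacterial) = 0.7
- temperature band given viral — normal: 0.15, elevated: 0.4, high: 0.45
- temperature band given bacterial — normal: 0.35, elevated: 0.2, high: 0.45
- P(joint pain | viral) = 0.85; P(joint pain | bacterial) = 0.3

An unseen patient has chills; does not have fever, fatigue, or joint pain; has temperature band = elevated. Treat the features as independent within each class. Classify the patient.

bacterial

viral: 0.55 × (1−0.75) × 0.5 × (1−0.95) × 0.4 × (1−0.85) = 0.00020625
bacterial: 0.45 × (1−0.75) × 0.15 × (1−0.7) × 0.2 × (1−0.3) = 0.00070875
Highest score → bacterial.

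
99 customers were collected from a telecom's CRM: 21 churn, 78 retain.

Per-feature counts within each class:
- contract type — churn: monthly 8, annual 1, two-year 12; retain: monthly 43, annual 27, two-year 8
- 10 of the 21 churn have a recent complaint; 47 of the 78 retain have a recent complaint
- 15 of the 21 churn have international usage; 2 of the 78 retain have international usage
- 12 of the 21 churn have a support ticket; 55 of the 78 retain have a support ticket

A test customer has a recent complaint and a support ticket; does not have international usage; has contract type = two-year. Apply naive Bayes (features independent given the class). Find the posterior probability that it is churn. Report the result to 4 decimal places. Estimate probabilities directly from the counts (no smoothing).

churn: (21/99) × (12/21) × (10/21) × (6/21) × (12/21) ≈ 0.00942368
retain: (78/99) × (8/78) × (47/78) × (76/78) × (55/78) ≈ 0.0334538
P(churn | x) = 0.00942368 / 0.04287748 ≈ 0.2198

0.2198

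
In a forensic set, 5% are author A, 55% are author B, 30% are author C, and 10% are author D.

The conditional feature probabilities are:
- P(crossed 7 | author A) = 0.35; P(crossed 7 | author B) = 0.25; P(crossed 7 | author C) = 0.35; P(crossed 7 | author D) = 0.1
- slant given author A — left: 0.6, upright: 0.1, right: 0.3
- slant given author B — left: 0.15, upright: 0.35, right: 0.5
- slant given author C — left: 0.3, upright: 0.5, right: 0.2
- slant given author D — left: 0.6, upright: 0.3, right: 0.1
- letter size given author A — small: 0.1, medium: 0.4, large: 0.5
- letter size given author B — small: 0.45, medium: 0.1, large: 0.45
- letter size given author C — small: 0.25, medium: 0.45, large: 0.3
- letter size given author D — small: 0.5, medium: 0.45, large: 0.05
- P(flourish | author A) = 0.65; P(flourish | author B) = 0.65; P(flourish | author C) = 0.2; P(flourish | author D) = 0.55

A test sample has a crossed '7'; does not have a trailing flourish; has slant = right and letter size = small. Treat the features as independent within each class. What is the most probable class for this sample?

author B

author A: 0.05 × 0.35 × 0.3 × 0.1 × (1−0.65) = 0.00018375
author B: 0.55 × 0.25 × 0.5 × 0.45 × (1−0.65) = 0.010828125
author C: 0.3 × 0.35 × 0.2 × 0.25 × (1−0.2) = 0.0042
author D: 0.1 × 0.1 × 0.1 × 0.5 × (1−0.55) = 0.000225
Highest score → author B.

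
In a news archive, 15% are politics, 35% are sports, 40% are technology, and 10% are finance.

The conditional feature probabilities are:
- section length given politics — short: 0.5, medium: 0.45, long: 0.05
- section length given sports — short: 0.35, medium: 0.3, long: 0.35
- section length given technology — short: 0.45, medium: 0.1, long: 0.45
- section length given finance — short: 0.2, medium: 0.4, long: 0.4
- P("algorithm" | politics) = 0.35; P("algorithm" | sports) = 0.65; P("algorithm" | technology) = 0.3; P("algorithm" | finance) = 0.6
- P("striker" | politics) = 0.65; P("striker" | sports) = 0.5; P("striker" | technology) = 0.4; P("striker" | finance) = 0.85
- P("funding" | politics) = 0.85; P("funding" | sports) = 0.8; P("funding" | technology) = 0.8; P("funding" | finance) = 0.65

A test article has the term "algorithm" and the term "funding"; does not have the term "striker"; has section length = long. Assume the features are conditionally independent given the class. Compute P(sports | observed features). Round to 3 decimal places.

0.523

politics: 0.15 × 0.05 × 0.35 × (1−0.65) × 0.85 = 0.0007809375
sports: 0.35 × 0.35 × 0.65 × (1−0.5) × 0.8 = 0.03185
technology: 0.4 × 0.45 × 0.3 × (1−0.4) × 0.8 = 0.02592
finance: 0.1 × 0.4 × 0.6 × (1−0.85) × 0.65 = 0.00234
P(sports | x) = 0.03185 / 0.0608909375 ≈ 0.523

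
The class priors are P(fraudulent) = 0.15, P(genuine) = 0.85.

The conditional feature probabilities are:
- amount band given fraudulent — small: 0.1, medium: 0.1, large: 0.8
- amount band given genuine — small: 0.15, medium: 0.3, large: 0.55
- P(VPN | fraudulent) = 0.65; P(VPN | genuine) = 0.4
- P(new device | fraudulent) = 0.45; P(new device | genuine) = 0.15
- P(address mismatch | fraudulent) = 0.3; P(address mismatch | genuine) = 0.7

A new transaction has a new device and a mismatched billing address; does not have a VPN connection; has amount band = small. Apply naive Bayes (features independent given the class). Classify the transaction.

genuine

fraudulent: 0.15 × 0.1 × (1−0.65) × 0.45 × 0.3 = 0.00070875
genuine: 0.85 × 0.15 × (1−0.4) × 0.15 × 0.7 = 0.0080325
Highest score → genuine.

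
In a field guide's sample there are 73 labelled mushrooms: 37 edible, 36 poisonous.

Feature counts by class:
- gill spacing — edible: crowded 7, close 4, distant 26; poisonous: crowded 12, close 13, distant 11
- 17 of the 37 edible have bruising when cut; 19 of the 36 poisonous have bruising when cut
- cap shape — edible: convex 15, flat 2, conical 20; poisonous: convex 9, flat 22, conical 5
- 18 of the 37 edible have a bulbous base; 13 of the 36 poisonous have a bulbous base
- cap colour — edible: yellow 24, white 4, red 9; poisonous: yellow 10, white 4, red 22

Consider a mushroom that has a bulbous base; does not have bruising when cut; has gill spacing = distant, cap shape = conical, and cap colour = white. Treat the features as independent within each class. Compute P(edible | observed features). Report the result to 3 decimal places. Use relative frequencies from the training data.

edible: (37/73) × (26/37) × (20/37) × (20/37) × (18/37) × (4/37) ≈ 0.00547313
poisonous: (36/73) × (11/36) × (17/36) × (5/36) × (13/36) × (4/36) ≈ 0.000396536
P(edible | x) = 0.00547313 / 0.005869666 ≈ 0.932

0.932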